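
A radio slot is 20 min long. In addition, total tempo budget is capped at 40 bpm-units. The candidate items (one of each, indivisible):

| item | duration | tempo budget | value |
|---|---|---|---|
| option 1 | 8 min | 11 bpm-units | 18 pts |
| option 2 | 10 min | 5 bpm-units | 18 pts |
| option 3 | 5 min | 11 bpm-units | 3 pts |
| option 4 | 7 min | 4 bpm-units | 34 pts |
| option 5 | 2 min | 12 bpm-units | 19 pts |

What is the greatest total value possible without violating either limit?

71 pts

Feasible sets respecting both limits:
- option 1+option 4+option 5: duration 17, tempo budget 27, value 71
- option 2+option 4+option 5: duration 19, tempo budget 21, value 71
- option 3+option 4+option 5: duration 14, tempo budget 27, value 56
Best: 71 pts.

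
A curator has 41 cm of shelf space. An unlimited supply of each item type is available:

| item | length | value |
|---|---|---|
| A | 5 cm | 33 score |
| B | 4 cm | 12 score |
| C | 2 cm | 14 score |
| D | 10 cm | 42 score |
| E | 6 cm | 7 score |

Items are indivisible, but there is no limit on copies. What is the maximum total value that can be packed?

285 score

Best value-per-unit is C at 14/2; filling with it alone gives 20×14 = 280.
Optimal mix: 1×A + 18×C → length 41, value 285.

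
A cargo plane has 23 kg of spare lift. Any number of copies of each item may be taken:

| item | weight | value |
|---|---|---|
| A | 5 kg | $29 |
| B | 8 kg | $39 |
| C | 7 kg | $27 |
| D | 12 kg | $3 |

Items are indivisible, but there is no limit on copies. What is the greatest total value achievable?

Best value-per-unit is A at 29/5; filling with it alone gives 4×29 = 116.
Optimal mix: 3×A + 1×B → weight 23, value 126.

$126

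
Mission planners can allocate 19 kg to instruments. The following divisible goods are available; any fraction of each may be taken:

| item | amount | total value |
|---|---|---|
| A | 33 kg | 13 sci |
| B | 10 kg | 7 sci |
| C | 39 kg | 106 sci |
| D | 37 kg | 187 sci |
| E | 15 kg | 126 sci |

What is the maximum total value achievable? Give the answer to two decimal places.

Take in order of value per unit:
- E (126/15 per unit): all 15 → value 126, running total 126.00
- D (187/37 per unit): 4 of 37 → value 4×187/37 = 20.2162, running total 146.22
Total 146.22.

146.22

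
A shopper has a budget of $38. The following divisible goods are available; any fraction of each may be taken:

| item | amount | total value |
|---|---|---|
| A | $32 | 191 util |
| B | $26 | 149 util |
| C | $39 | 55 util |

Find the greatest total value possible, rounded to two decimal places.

225.38

Take in order of value per unit:
- A (191/32 per unit): all 32 → value 191, running total 191.00
- B (149/26 per unit): 6 of 26 → value 6×149/26 = 34.3846, running total 225.38
Total 225.38.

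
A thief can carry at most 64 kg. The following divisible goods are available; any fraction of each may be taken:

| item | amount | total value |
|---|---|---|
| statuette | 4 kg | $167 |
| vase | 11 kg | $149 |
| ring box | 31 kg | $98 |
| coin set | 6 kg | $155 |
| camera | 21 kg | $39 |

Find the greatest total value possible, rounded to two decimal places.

Take in order of value per unit:
- statuette (167/4 per unit): all 4 → value 167, running total 167.00
- coin set (155/6 per unit): all 6 → value 155, running total 322.00
- vase (149/11 per unit): all 11 → value 149, running total 471.00
- ring box (98/31 per unit): all 31 → value 98, running total 569.00
- camera (39/21 per unit): 12 of 21 → value 12×39/21 = 22.2857, running total 591.29
Total 591.29.

591.29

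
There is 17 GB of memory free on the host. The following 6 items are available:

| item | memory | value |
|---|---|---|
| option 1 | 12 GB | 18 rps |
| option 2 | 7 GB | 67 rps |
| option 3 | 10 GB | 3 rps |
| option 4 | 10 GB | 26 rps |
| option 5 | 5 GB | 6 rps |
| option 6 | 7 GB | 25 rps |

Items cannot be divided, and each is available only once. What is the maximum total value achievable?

Check high-value combinations within 17 GB:
- option 2+option 4: memory 7+10=17, value 67+26=93
- option 2+option 6: memory 7+7=14, value 67+25=92
- option 2+option 5: memory 7+5=12, value 67+6=73
Best: 93 rps.

93 rps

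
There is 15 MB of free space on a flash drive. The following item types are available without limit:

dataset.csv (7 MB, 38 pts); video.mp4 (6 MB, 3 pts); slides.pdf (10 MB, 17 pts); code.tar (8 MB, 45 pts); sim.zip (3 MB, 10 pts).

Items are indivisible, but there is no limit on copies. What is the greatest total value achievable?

Best value-per-unit is code.tar at 45/8; filling with it alone gives 1×45 = 45.
Optimal mix: 1×dataset.csv + 1×code.tar → size 15, value 83.

83 pts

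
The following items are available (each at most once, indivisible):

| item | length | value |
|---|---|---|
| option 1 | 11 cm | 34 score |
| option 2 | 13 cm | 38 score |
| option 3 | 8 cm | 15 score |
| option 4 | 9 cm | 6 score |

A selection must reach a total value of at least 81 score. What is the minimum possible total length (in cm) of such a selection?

32

Subsets with value ≥ 81, sorted by total length:
- option 1+option 2+option 3: length 32, value 87
- option 1+option 2+option 3+option 4: length 41, value 93
Minimum length: 32 cm.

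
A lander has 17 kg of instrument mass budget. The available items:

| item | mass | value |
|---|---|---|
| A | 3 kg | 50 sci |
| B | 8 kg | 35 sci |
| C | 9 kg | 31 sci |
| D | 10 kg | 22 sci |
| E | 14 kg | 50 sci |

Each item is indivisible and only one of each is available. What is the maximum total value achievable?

100 sci

Check high-value combinations within 17 kg:
- A+E: mass 3+14=17, value 50+50=100
- A+B: mass 3+8=11, value 50+35=85
- A+C: mass 3+9=12, value 50+31=81
Best: 100 sci.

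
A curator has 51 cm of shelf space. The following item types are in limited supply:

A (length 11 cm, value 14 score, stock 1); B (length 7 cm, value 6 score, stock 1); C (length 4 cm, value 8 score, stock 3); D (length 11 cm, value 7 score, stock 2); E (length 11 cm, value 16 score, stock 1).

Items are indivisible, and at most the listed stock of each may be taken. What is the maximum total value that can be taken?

61 score

Top feasible selections:
- 1×A + 3×C + 1×D + 1×E: length 45, value 61
- 1×A + 1×B + 3×C + 1×E: length 41, value 60
- 1×A + 1×B + 2×C + 1×D + 1×E: length 48, value 59
- 1×A + 3×C + 1×E: length 34, value 54
Best: 61 score.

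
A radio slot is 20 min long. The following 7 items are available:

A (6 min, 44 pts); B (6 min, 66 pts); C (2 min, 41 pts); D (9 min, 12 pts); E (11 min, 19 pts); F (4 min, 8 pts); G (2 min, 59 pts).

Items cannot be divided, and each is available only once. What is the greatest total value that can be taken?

Check high-value combinations within 20 min:
- A+B+C+F+G: duration 6+6+2+4+2=20, value 44+66+41+8+59=218
- A+B+C+G: duration 6+6+2+2=16, value 44+66+41+59=210
- B+C+D+G: duration 6+2+9+2=19, value 66+41+12+59=178
- A+B+F+G: duration 6+6+4+2=18, value 44+66+8+59=177
- B+C+F+G: duration 6+2+4+2=14, value 66+41+8+59=174
Best: 218 pts.

218 pts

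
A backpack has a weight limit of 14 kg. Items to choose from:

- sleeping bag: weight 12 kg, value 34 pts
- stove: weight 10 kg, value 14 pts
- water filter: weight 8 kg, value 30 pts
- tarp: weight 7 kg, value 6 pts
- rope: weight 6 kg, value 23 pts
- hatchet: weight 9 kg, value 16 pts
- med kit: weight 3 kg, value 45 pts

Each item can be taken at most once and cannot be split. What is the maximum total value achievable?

Check high-value combinations within 14 kg:
- water filter+med kit: weight 8+3=11, value 30+45=75
- rope+med kit: weight 6+3=9, value 23+45=68
- hatchet+med kit: weight 9+3=12, value 16+45=61
Best: 75 pts.

75 pts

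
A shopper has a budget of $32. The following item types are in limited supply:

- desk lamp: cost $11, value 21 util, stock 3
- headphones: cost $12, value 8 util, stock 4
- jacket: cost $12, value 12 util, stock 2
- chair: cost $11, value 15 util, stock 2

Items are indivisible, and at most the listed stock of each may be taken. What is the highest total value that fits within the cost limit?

Top feasible selections:
- 2×desk lamp: cost 22, value 42
- 1×desk lamp + 1×chair: cost 22, value 36
- 1×desk lamp + 1×jacket: cost 23, value 33
- 2×chair: cost 22, value 30
Best: 42 util.

42 util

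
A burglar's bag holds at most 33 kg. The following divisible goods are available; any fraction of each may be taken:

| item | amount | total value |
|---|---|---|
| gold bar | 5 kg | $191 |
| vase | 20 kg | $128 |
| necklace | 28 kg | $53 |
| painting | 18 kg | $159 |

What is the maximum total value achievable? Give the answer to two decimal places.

Take in order of value per unit:
- gold bar (191/5 per unit): all 5 → value 191, running total 191.00
- painting (159/18 per unit): all 18 → value 159, running total 350.00
- vase (128/20 per unit): 10 of 20 → value 10×128/20 = 64.0000, running total 414.00
Total 414.00.

414.00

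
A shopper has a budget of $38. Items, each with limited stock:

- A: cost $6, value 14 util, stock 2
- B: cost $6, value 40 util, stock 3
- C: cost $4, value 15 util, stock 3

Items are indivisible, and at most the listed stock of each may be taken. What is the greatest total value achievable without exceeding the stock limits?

Best selections within cost 38 and stock limits:
- 1×A + 3×B + 3×C: cost 36, value 179
- 2×A + 3×B + 2×C: cost 38, value 178
- 3×B + 3×C: cost 30, value 165
- 1×A + 3×B + 2×C: cost 32, value 164
Best: 179 util.

179 util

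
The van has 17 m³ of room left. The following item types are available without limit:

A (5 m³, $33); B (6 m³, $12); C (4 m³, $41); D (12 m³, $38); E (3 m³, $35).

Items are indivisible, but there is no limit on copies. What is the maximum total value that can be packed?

$187

Best value-per-unit is E at 35/3; filling with it alone gives 5×35 = 175.
Optimal mix: 2×C + 3×E → volume 17, value 187.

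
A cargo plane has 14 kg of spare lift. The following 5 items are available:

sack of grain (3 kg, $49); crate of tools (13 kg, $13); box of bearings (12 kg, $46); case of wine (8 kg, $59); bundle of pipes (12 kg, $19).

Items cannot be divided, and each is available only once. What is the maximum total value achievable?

$108

Check high-value combinations within 14 kg:
- sack of grain+case of wine: weight 3+8=11, value 49+59=108
- case of wine: weight 8, value 59
- sack of grain: weight 3, value 49
- box of bearings: weight 12, value 46
Best: $108.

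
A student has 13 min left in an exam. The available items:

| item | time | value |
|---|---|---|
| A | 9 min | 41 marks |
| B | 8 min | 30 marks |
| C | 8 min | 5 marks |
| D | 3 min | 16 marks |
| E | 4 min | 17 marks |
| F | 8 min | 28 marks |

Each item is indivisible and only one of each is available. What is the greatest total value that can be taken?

Check high-value combinations within 13 min:
- A+E: time 9+4=13, value 41+17=58
- A+D: time 9+3=12, value 41+16=57
- B+E: time 8+4=12, value 30+17=47
- B+D: time 8+3=11, value 30+16=46
- E+F: time 4+8=12, value 17+28=45
Best: 58 marks.

58 marks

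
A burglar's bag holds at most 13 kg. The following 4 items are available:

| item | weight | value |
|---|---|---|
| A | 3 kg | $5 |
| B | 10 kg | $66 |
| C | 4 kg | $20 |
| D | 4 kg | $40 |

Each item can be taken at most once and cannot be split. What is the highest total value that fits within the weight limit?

$71

Check high-value combinations within 13 kg:
- A+B: weight 3+10=13, value 5+66=71
- B: weight 10, value 66
- A+C+D: weight 3+4+4=11, value 5+20+40=65
- C+D: weight 4+4=8, value 20+40=60
Best: $71.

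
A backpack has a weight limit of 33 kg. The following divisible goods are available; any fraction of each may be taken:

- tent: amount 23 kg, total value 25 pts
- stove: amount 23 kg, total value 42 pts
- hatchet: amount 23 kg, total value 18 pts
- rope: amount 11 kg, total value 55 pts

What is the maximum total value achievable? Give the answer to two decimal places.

Take in order of value per unit:
- rope (55/11 per unit): all 11 → value 55, running total 55.00
- stove (42/23 per unit): 22 of 23 → value 22×42/23 = 40.1739, running total 95.17
Total 95.17.

95.17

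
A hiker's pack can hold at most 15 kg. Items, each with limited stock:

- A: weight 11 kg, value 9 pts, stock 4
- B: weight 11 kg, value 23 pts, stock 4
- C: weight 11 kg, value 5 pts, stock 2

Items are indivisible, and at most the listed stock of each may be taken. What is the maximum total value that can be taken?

23 pts

Best selections within weight 15 and stock limits:
- 1×B: weight 11, value 23
- 1×A: weight 11, value 9
Best: 23 pts.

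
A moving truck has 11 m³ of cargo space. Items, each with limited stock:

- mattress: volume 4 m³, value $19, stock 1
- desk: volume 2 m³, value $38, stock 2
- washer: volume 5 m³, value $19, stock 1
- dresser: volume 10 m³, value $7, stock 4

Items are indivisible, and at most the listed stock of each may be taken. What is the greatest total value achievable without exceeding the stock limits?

Top feasible selections:
- 1×mattress + 2×desk: volume 8, value 95
- 2×desk + 1×washer: volume 9, value 95
- 2×desk: volume 4, value 76
- 1×mattress + 1×desk + 1×washer: volume 11, value 76
Best: $95.

$95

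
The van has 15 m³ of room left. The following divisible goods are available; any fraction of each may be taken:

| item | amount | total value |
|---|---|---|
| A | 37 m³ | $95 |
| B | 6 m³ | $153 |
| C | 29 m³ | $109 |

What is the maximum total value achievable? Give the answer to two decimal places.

186.83

Take in order of value per unit:
- B (153/6 per unit): all 6 → value 153, running total 153.00
- C (109/29 per unit): 9 of 29 → value 9×109/29 = 33.8276, running total 186.83
Total 186.83.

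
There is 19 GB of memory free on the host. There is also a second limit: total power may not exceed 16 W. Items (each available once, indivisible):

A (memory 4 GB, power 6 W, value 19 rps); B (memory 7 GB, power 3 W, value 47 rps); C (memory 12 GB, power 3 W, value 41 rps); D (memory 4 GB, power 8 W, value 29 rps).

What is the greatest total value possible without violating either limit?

88 rps

Feasible sets respecting both limits:
- B+C: memory 19, power 6, value 88
- B+D: memory 11, power 11, value 76
- C+D: memory 16, power 11, value 70
- A+B: memory 11, power 9, value 66
Best: 88 rps.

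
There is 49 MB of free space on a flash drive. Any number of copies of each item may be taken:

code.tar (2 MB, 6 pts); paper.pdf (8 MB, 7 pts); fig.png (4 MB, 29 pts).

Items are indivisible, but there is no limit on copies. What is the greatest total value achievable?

Best value-per-unit is fig.png at 29/4, and filling with it alone uses size 12×4=48. No mix of the others beats 12×29 = 348.

348 pts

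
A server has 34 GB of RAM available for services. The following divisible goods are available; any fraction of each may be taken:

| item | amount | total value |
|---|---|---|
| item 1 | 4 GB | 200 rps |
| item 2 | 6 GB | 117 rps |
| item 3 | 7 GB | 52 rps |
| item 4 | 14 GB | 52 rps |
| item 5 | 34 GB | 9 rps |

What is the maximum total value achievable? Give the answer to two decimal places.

Take in order of value per unit:
- item 1 (200/4 per unit): all 4 → value 200, running total 200.00
- item 2 (117/6 per unit): all 6 → value 117, running total 317.00
- item 3 (52/7 per unit): all 7 → value 52, running total 369.00
- item 4 (52/14 per unit): all 14 → value 52, running total 421.00
- item 5 (9/34 per unit): 3 of 34 → value 3×9/34 = 0.7941, running total 421.79
Total 421.79.

421.79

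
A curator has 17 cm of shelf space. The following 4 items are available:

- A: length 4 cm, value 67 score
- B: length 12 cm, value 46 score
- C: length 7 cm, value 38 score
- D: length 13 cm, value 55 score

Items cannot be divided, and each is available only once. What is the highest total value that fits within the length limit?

Check high-value combinations within 17 cm:
- A+D: length 4+13=17, value 67+55=122
- A+B: length 4+12=16, value 67+46=113
- A+C: length 4+7=11, value 67+38=105
- A: length 4, value 67
Best: 122 score.

122 score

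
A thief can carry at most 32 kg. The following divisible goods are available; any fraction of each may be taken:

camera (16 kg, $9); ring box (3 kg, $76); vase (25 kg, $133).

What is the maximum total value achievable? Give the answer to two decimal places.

Take in order of value per unit:
- ring box (76/3 per unit): all 3 → value 76, running total 76.00
- vase (133/25 per unit): all 25 → value 133, running total 209.00
- camera (9/16 per unit): 4 of 16 → value 4×9/16 = 2.2500, running total 211.25
Total 211.25.

211.25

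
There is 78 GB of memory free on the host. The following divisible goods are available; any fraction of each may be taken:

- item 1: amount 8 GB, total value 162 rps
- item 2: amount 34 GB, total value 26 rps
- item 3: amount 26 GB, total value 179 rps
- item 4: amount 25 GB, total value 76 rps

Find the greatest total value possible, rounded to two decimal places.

Take in order of value per unit:
- item 1 (162/8 per unit): all 8 → value 162, running total 162.00
- item 3 (179/26 per unit): all 26 → value 179, running total 341.00
- item 4 (76/25 per unit): all 25 → value 76, running total 417.00
- item 2 (26/34 per unit): 19 of 34 → value 19×26/34 = 14.5294, running total 431.53
Total 431.53.

431.53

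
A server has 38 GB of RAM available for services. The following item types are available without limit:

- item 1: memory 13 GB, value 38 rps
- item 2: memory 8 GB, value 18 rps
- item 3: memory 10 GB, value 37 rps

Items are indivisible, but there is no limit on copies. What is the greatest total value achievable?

129 rps

Best value-per-unit is item 3 at 37/10; filling with it alone gives 3×37 = 111.
Optimal mix: 1×item 2 + 3×item 3 → memory 38, value 129.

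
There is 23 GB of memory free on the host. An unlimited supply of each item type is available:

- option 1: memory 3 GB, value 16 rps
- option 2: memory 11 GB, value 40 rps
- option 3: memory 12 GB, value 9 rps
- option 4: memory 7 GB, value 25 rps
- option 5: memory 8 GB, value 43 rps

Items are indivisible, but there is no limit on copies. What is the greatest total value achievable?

Best value-per-unit is option 5 at 43/8; filling with it alone gives 2×43 = 86.
Optimal mix: 5×option 1 + 1×option 5 → memory 23, value 123.

123 rps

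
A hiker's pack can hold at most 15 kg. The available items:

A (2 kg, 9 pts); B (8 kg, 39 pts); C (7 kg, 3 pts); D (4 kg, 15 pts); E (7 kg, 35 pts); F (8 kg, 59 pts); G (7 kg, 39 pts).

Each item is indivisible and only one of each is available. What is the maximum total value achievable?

98 pts

Check high-value combinations within 15 kg:
- F+G: weight 8+7=15, value 59+39=98
- E+F: weight 7+8=15, value 35+59=94
- A+D+F: weight 2+4+8=14, value 9+15+59=83
Best: 98 pts.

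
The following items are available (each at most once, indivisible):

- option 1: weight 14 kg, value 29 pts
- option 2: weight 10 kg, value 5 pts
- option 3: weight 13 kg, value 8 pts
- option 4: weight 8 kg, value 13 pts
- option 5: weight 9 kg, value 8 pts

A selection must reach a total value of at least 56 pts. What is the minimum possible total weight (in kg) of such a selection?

44

Subsets with value ≥ 56, sorted by total weight:
- option 1+option 3+option 4+option 5: weight 44, value 58
- option 1+option 2+option 3+option 4+option 5: weight 54, value 63
Minimum weight: 44 kg.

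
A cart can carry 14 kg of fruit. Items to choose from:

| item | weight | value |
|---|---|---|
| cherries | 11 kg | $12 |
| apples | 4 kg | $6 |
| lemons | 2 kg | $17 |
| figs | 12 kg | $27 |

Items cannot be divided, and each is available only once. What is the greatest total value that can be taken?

$44

Check high-value combinations within 14 kg:
- lemons+figs: weight 2+12=14, value 17+27=44
- cherries+lemons: weight 11+2=13, value 12+17=29
- figs: weight 12, value 27
- apples+lemons: weight 4+2=6, value 6+17=23
Best: $44.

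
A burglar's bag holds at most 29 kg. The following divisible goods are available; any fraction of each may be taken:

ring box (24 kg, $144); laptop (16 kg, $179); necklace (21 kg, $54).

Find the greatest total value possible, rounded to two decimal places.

257.00

Take in order of value per unit:
- laptop (179/16 per unit): all 16 → value 179, running total 179.00
- ring box (144/24 per unit): 13 of 24 → value 13×144/24 = 78.0000, running total 257.00
Total 257.00.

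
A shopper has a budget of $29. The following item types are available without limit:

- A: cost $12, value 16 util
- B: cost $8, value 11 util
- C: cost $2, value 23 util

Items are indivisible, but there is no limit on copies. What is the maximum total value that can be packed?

Best value-per-unit is C at 23/2, and filling with it alone uses cost 14×2=28. No mix of the others beats 14×23 = 322.

322 util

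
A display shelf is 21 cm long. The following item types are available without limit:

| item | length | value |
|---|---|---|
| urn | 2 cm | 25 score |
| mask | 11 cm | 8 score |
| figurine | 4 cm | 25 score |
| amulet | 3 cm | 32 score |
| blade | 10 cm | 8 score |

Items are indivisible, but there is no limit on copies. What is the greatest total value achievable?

Best value-per-unit is urn at 25/2; filling with it alone gives 10×25 = 250.
Optimal mix: 9×urn + 1×amulet → length 21, value 257.

257 score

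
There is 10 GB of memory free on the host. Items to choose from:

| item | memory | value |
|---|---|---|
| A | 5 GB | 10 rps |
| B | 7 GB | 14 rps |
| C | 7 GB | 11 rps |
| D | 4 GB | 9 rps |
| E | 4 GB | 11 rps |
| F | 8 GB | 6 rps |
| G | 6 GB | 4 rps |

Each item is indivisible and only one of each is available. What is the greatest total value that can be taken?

Check high-value combinations within 10 GB:
- A+E: memory 5+4=9, value 10+11=21
- D+E: memory 4+4=8, value 9+11=20
- A+D: memory 5+4=9, value 10+9=19
- E+G: memory 4+6=10, value 11+4=15
- B: memory 7, value 14
Best: 21 rps.

21 rps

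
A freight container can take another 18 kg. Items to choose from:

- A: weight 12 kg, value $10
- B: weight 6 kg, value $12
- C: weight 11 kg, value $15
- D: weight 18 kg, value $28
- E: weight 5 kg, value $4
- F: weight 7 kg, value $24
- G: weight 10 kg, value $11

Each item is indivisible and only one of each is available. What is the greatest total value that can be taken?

Check high-value combinations within 18 kg:
- B+E+F: weight 6+5+7=18, value 12+4+24=40
- C+F: weight 11+7=18, value 15+24=39
- B+F: weight 6+7=13, value 12+24=36
Best: $40.

$40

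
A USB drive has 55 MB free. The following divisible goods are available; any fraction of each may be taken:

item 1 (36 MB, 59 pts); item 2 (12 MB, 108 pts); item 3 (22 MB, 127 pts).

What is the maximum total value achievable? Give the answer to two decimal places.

269.42

Take in order of value per unit:
- item 2 (108/12 per unit): all 12 → value 108, running total 108.00
- item 3 (127/22 per unit): all 22 → value 127, running total 235.00
- item 1 (59/36 per unit): 21 of 36 → value 21×59/36 = 34.4167, running total 269.42
Total 269.42.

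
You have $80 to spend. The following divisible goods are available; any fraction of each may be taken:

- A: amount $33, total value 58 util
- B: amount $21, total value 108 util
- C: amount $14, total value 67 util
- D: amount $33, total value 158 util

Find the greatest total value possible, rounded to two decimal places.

354.09

Take in order of value per unit:
- B (108/21 per unit): all 21 → value 108, running total 108.00
- D (158/33 per unit): all 33 → value 158, running total 266.00
- C (67/14 per unit): all 14 → value 67, running total 333.00
- A (58/33 per unit): 12 of 33 → value 12×58/33 = 21.0909, running total 354.09
Total 354.09.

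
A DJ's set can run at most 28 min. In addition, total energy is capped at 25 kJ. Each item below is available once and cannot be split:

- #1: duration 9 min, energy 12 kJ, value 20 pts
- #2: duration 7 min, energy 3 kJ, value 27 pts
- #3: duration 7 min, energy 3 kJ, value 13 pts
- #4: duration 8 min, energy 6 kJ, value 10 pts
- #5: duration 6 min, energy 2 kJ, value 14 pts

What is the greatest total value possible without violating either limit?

Feasible sets respecting both limits:
- #2+#3+#4+#5: duration 28, energy 14, value 64
- #1+#2+#5: duration 22, energy 17, value 61
- #1+#2+#3: duration 23, energy 18, value 60
- #1+#2+#4: duration 24, energy 21, value 57
Best: 64 pts.

64 pts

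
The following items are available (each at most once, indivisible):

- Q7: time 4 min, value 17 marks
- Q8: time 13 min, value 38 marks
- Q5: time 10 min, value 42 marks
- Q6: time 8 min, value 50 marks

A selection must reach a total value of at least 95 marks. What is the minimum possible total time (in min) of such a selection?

22

Subsets with value ≥ 95, sorted by total time:
- Q7+Q5+Q6: time 22, value 109
- Q7+Q8+Q6: time 25, value 105
- Q7+Q8+Q5: time 27, value 97
- Q8+Q5+Q6: time 31, value 130
Minimum time: 22 min.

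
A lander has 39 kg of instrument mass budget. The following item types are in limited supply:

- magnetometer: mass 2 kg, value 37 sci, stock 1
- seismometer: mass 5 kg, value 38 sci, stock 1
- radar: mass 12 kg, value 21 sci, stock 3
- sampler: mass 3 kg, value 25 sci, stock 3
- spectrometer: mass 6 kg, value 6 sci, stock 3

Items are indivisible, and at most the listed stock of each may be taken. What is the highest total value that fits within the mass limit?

Best selections within mass 39 and stock limits:
- 1×magnetometer + 1×seismometer + 1×radar + 3×sampler + 1×spectrometer: mass 34, value 177
- 1×magnetometer + 1×seismometer + 1×radar + 3×sampler: mass 28, value 171
- 1×magnetometer + 1×seismometer + 3×sampler + 3×spectrometer: mass 34, value 168
Best: 177 sci.

177 sci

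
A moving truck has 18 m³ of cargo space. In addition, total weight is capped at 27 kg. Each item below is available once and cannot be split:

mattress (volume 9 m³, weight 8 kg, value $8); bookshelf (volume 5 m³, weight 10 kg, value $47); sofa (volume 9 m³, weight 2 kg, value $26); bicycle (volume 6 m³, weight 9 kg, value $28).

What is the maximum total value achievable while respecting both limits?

$75

Feasible sets respecting both limits:
- bookshelf+bicycle: volume 11, weight 19, value 75
- bookshelf+sofa: volume 14, weight 12, value 73
- mattress+bookshelf: volume 14, weight 18, value 55
Best: $75.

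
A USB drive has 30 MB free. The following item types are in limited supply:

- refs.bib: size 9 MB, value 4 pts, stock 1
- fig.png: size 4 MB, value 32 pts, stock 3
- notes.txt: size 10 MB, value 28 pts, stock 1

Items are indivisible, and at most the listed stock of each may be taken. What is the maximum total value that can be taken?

Top feasible selections:
- 3×fig.png + 1×notes.txt: size 22, value 124
- 1×refs.bib + 3×fig.png: size 21, value 100
Best: 124 pts.

124 pts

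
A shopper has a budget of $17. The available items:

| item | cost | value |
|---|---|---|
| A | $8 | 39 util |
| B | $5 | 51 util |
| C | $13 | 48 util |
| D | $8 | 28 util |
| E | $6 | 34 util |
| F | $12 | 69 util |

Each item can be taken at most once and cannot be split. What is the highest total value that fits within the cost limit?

120 util

Check high-value combinations within $17:
- B+F: cost 5+12=17, value 51+69=120
- A+B: cost 8+5=13, value 39+51=90
- B+E: cost 5+6=11, value 51+34=85
Best: 120 util.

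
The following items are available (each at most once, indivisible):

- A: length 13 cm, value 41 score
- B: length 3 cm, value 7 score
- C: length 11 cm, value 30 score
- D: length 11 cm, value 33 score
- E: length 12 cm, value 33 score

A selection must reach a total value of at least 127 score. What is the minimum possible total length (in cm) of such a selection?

47

Subsets with value ≥ 127, sorted by total length:
- A+C+D+E: length 47, value 137
- A+B+C+D+E: length 50, value 144
Minimum length: 47 cm.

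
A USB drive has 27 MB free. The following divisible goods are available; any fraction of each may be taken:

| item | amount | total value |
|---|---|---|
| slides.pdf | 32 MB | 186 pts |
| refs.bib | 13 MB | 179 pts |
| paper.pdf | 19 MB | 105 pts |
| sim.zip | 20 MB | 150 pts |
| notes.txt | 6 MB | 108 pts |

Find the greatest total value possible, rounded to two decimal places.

347.00

Take in order of value per unit:
- notes.txt (108/6 per unit): all 6 → value 108, running total 108.00
- refs.bib (179/13 per unit): all 13 → value 179, running total 287.00
- sim.zip (150/20 per unit): 8 of 20 → value 8×150/20 = 60.0000, running total 347.00
Total 347.00.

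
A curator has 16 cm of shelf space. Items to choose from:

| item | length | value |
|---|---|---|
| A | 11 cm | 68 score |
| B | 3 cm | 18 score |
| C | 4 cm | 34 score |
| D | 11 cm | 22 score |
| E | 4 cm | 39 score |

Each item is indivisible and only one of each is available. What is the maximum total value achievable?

107 score

Check high-value combinations within 16 cm:
- A+E: length 11+4=15, value 68+39=107
- A+C: length 11+4=15, value 68+34=102
- B+C+E: length 3+4+4=11, value 18+34+39=91
- A+B: length 11+3=14, value 68+18=86
- C+E: length 4+4=8, value 34+39=73
Best: 107 score.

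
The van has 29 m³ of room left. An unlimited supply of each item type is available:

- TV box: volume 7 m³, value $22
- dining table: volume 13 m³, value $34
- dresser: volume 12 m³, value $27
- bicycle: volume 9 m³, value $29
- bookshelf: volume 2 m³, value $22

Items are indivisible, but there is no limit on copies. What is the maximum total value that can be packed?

Best value-per-unit is bookshelf at 22/2, and filling with it alone uses volume 14×2=28. No mix of the others beats 14×22 = 308.

$308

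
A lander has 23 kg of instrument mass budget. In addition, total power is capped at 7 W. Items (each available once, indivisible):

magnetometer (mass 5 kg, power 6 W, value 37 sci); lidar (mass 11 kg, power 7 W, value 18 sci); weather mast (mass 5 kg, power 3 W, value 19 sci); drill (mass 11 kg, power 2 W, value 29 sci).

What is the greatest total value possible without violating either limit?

Feasible sets respecting both limits:
- weather mast+drill: mass 16, power 5, value 48
- magnetometer: mass 5, power 6, value 37
- drill: mass 11, power 2, value 29
Best: 48 sci.

48 sci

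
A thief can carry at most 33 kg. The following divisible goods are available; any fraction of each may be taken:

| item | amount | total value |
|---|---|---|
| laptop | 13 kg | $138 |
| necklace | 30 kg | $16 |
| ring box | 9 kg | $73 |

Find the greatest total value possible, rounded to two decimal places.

Take in order of value per unit:
- laptop (138/13 per unit): all 13 → value 138, running total 138.00
- ring box (73/9 per unit): all 9 → value 73, running total 211.00
- necklace (16/30 per unit): 11 of 30 → value 11×16/30 = 5.8667, running total 216.87
Total 216.87.

216.87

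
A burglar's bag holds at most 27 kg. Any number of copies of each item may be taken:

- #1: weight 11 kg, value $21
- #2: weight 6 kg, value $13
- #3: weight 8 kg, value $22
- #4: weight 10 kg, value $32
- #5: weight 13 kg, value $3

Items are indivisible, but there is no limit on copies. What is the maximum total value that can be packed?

$77

Best value-per-unit is #4 at 32/10; filling with it alone gives 2×32 = 64.
Optimal mix: 1×#2 + 2×#4 → weight 26, value 77.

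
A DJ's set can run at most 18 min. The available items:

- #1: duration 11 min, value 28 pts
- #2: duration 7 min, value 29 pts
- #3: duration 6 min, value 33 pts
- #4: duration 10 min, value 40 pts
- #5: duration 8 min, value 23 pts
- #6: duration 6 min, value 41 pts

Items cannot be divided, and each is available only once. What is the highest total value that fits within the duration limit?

Check high-value combinations within 18 min:
- #4+#6: duration 10+6=16, value 40+41=81
- #3+#6: duration 6+6=12, value 33+41=74
- #3+#4: duration 6+10=16, value 33+40=73
- #2+#6: duration 7+6=13, value 29+41=70
- #2+#4: duration 7+10=17, value 29+40=69
Best: 81 pts.

81 pts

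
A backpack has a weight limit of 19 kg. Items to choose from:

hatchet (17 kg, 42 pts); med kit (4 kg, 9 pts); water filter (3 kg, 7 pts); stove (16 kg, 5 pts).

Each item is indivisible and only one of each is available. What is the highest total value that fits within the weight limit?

Check high-value combinations within 19 kg:
- hatchet: weight 17, value 42
- med kit+water filter: weight 4+3=7, value 9+7=16
- water filter+stove: weight 3+16=19, value 7+5=12
Best: 42 pts.

42 pts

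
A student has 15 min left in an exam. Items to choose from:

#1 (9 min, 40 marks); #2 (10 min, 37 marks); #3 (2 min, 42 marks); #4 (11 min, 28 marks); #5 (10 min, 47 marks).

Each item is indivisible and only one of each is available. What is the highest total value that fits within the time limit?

89 marks

This is a 0/1 knapsack; check combinations near the capacity.
- #3+#5: time 2+10=12, value 42+47=89
- #1+#3: time 9+2=11, value 40+42=82
- #2+#3: time 10+2=12, value 37+42=79
- #3+#4: time 2+11=13, value 42+28=70
Best: 89 marks.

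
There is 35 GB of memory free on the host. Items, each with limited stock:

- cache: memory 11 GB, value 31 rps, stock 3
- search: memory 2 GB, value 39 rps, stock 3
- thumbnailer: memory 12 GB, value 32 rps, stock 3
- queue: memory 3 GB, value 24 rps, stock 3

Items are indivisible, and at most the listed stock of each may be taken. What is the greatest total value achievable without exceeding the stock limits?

Top feasible selections:
- 1×cache + 3×search + 1×thumbnailer + 2×queue: memory 35, value 228
- 2×cache + 3×search + 2×queue: memory 34, value 227
- 3×search + 1×thumbnailer + 3×queue: memory 27, value 221
- 1×cache + 3×search + 3×queue: memory 26, value 220
Best: 228 rps.

228 rps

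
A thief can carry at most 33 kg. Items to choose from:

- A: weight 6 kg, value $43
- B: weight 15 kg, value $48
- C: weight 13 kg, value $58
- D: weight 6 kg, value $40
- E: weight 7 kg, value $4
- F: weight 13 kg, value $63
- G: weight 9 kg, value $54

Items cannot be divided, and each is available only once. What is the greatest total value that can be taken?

Check high-value combinations within 33 kg:
- A+C+F: weight 6+13+13=32, value 43+58+63=164
- C+D+F: weight 13+6+13=32, value 58+40+63=161
- A+F+G: weight 6+13+9=28, value 43+63+54=160
Best: $164.

$164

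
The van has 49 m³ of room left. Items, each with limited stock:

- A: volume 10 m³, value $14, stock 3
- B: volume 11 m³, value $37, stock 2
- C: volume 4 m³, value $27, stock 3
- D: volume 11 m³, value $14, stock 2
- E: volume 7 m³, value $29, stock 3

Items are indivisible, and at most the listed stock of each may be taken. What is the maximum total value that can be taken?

$213

Top feasible selections:
- 2×B + 3×C + 2×E: volume 48, value 213
- 1×B + 3×C + 3×E: volume 44, value 205
- 1×A + 1×B + 3×C + 2×E: volume 47, value 190
Best: $213.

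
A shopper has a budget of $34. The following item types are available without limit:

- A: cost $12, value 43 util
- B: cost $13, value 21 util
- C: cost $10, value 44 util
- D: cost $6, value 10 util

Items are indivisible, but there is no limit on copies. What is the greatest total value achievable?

132 util

Best value-per-unit is C at 44/10, and filling with it alone uses cost 3×10=30. No mix of the others beats 3×44 = 132.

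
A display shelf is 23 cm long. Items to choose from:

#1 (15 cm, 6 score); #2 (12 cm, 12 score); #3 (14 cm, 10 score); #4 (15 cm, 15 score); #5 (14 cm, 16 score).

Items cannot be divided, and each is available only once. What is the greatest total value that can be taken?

16 score

Check high-value combinations within 23 cm:
- #5: length 14, value 16
- #4: length 15, value 15
- #2: length 12, value 12
Best: 16 score.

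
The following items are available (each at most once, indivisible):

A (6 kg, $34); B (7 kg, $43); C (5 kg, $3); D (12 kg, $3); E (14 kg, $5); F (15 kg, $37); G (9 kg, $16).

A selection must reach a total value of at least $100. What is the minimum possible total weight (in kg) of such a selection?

28

Subsets with value ≥ 100, sorted by total weight:
- A+B+F: weight 28, value 114
- A+B+C+F: weight 33, value 117
Minimum weight: 28 kg.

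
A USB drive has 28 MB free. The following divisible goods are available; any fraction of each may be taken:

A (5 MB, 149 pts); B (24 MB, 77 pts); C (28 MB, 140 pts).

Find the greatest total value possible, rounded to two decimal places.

Take in order of value per unit:
- A (149/5 per unit): all 5 → value 149, running total 149.00
- C (140/28 per unit): 23 of 28 → value 23×140/28 = 115.0000, running total 264.00
Total 264.00.

264.00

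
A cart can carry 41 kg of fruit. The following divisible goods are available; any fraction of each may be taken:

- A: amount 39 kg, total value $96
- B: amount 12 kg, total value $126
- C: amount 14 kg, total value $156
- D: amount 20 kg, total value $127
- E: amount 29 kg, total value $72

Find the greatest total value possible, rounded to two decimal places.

377.25

Take in order of value per unit:
- C (156/14 per unit): all 14 → value 156, running total 156.00
- B (126/12 per unit): all 12 → value 126, running total 282.00
- D (127/20 per unit): 15 of 20 → value 15×127/20 = 95.2500, running total 377.25
Total 377.25.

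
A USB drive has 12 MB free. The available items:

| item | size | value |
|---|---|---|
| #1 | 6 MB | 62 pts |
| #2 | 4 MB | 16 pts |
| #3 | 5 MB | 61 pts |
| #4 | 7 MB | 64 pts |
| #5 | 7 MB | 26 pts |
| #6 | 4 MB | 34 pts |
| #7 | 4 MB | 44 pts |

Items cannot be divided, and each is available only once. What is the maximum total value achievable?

125 pts

This is a 0/1 knapsack; check combinations near the capacity.
- #3+#4: size 5+7=12, value 61+64=125
- #1+#3: size 6+5=11, value 62+61=123
- #4+#7: size 7+4=11, value 64+44=108
Best: 125 pts.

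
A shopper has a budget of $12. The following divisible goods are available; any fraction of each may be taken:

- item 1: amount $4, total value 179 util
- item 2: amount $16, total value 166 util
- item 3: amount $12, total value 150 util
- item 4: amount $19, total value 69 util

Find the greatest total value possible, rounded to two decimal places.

279.00

Take in order of value per unit:
- item 1 (179/4 per unit): all 4 → value 179, running total 179.00
- item 3 (150/12 per unit): 8 of 12 → value 8×150/12 = 100.0000, running total 279.00
Total 279.00.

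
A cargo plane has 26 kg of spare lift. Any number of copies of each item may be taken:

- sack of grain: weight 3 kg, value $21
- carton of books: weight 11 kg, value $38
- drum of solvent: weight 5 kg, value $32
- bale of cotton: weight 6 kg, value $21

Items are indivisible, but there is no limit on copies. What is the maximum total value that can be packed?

$179

Best value-per-unit is sack of grain at 21/3; filling with it alone gives 8×21 = 168.
Optimal mix: 7×sack of grain + 1×drum of solvent → weight 26, value 179.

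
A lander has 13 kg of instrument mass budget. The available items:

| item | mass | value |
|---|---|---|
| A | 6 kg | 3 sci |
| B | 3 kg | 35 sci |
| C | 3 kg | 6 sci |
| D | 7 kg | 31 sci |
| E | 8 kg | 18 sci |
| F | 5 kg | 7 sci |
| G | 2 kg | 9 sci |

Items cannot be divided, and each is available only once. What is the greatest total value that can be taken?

75 sci

Check high-value combinations within 13 kg:
- B+D+G: mass 3+7+2=12, value 35+31+9=75
- B+C+D: mass 3+3+7=13, value 35+6+31=72
- B+D: mass 3+7=10, value 35+31=66
- B+E+G: mass 3+8+2=13, value 35+18+9=62
Best: 75 sci.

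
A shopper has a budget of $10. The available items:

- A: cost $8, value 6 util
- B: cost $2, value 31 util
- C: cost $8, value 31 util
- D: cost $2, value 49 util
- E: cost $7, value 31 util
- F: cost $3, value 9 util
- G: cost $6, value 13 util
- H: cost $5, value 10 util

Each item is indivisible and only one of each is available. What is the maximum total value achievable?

93 util

This is a 0/1 knapsack; check combinations near the capacity.
- B+D+G: cost 2+2+6=10, value 31+49+13=93
- B+D+H: cost 2+2+5=9, value 31+49+10=90
- B+D+F: cost 2+2+3=7, value 31+49+9=89
Best: 93 util.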